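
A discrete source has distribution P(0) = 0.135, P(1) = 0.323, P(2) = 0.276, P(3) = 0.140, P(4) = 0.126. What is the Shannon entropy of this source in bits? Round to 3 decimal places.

H = −Σ pᵢ log₂ pᵢ.
−0.135·log₂(0.135) = 0.3900
−0.323·log₂(0.323) = 0.5266
−0.276·log₂(0.276) = 0.5126
−0.140·log₂(0.140) = 0.3971
−0.126·log₂(0.126) = 0.3766
Sum ≈ 2.2029 → 2.203 bits.

2.203 bits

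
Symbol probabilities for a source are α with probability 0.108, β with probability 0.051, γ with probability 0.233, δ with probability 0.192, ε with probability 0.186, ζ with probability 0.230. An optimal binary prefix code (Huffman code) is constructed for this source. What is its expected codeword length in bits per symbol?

Repeatedly combine the two least-probable nodes; the expected code length is the sum of the merged weights.
merge 51/1000 + 27/250 → 159/1000
merge 159/1000 + 93/500 → 69/200
merge 24/125 + 23/100 → 211/500
merge 233/1000 + 69/200 → 289/500
merge 211/500 + 289/500 → 1
L = 159/1000 + 69/200 + 211/500 + 289/500 + 1 = 313/125 = 2.504 bits/symbol.

2.504 bits/symbol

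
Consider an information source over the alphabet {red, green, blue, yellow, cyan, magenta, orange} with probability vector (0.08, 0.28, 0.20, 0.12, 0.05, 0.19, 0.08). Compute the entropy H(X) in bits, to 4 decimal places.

2.6000 bits

H = −Σ pᵢ log₂ pᵢ.
−0.08·log₂(0.08) = 0.2915
−0.28·log₂(0.28) = 0.5142
−0.20·log₂(0.20) = 0.4644
−0.12·log₂(0.12) = 0.3671
−0.05·log₂(0.05) = 0.2161
−0.19·log₂(0.19) = 0.4552
−0.08·log₂(0.08) = 0.2915
Sum ≈ 2.6000 → 2.6000 bits.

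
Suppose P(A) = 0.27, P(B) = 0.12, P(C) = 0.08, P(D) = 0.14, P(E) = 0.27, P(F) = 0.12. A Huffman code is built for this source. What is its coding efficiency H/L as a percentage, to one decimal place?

99.3%

Entropy H = −Σ p log₂ p ≈ 2.4428 bits.
Huffman merges: 2/25+3/25→1/5; 3/25+7/50→13/50; 1/5+13/50→23/50; 27/100+27/100→27/50; 23/50+27/50→1. L = 123/50 ≈ 2.4600.
Efficiency = H/L = 2.4428/2.4600 = 99.3%.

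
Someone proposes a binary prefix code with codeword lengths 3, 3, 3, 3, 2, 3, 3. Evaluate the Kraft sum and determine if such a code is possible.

With common denominator 2^3 = 8: Σ 2^(−ℓᵢ) = 1/8 + 1/8 + 1/8 + 1/8 + 2/8 + 1/8 + 1/8 = 8/8 = 1.
Kraft's inequality requires Σ ≤ 1; here Σ = 1 ≤ 1, so such a prefix code exists.

1; yes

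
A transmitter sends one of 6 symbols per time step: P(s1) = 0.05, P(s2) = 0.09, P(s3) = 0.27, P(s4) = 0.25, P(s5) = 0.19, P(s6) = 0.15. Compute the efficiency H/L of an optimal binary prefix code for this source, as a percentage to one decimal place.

99.0%

Entropy H = −Σ p log₂ p ≈ 2.4045 bits.
Huffman merges: 1/20+9/100→7/50; 7/50+3/20→29/100; 19/100+1/4→11/25; 27/100+29/100→14/25; 11/25+14/25→1. L = 243/100 ≈ 2.4300.
Efficiency = H/L = 2.4045/2.4300 = 99.0%.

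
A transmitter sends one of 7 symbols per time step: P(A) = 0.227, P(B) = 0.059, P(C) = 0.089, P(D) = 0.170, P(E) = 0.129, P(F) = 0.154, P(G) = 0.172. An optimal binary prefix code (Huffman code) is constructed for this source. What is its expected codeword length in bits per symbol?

2.749 bits/symbol

Repeatedly combine the two least-probable nodes; the expected code length is the sum of the merged weights.
merge 59/1000 + 89/1000 → 37/250
merge 129/1000 + 37/250 → 277/1000
merge 77/500 + 17/100 → 81/250
merge 43/250 + 227/1000 → 399/1000
merge 277/1000 + 81/250 → 601/1000
merge 399/1000 + 601/1000 → 1
L = 37/250 + 277/1000 + 81/250 + 399/1000 + 601/1000 + 1 = 2749/1000 = 2.749 bits/symbol.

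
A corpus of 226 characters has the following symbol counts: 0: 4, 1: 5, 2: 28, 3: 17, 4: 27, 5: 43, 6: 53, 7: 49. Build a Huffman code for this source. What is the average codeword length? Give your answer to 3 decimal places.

Probabilities are the counts divided by 226.
Repeatedly combine the two least-probable nodes; the expected code length is the sum of the merged weights.
merge 2/113 + 5/226 → 9/226
merge 9/226 + 17/226 → 13/113
merge 13/113 + 27/226 → 53/226
merge 14/113 + 43/226 → 71/226
merge 49/226 + 53/226 → 51/113
merge 53/226 + 71/226 → 62/113
merge 51/113 + 62/113 → 1
L = 9/226 + 13/113 + 53/226 + 71/226 + 51/113 + 62/113 + 1 = 611/226 ≈ 2.704 bits/symbol.

2.704 bits/symbol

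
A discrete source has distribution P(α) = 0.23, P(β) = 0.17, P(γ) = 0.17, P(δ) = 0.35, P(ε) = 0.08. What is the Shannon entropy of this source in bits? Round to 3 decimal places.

2.178 bits

H = −Σ pᵢ log₂ pᵢ.
−0.23·log₂(0.23) = 0.4877
−0.17·log₂(0.17) = 0.4346
−0.17·log₂(0.17) = 0.4346
−0.35·log₂(0.35) = 0.5301
−0.08·log₂(0.08) = 0.2915
Sum ≈ 2.1785 → 2.178 bits.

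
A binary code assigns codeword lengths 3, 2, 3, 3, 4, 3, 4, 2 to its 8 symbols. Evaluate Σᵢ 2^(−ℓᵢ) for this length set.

With common denominator 2^4 = 16: Σ 2^(−ℓᵢ) = 2/16 + 4/16 + 2/16 + 2/16 + 1/16 + 2/16 + 1/16 + 4/16 = 18/16 = 1.125.

1.125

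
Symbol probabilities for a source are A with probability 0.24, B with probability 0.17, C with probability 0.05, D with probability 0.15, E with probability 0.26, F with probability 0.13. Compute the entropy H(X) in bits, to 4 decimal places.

2.4433 bits

H = −Σ pᵢ log₂ pᵢ.
−0.24·log₂(0.24) = 0.4941
−0.17·log₂(0.17) = 0.4346
−0.05·log₂(0.05) = 0.2161
−0.15·log₂(0.15) = 0.4105
−0.26·log₂(0.26) = 0.5053
−0.13·log₂(0.13) = 0.3826
Sum ≈ 2.4433 → 2.4433 bits.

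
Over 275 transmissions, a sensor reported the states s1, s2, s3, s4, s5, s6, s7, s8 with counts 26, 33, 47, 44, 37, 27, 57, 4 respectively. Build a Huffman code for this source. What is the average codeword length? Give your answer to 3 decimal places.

2.902 bits/symbol

Probabilities are the counts divided by 275.
Repeatedly combine the two least-probable nodes; the expected code length is the sum of the merged weights.
merge 4/275 + 26/275 → 6/55
merge 27/275 + 6/55 → 57/275
merge 3/25 + 37/275 → 14/55
merge 4/25 + 47/275 → 91/275
merge 57/275 + 57/275 → 114/275
merge 14/55 + 91/275 → 161/275
merge 114/275 + 161/275 → 1
L = 6/55 + 57/275 + 14/55 + 91/275 + 114/275 + 161/275 + 1 = 798/275 ≈ 2.902 bits/symbol.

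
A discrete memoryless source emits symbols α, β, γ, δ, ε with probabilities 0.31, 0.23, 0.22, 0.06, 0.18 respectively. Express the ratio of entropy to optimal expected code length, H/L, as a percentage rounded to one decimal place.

97.4%

Entropy H = −Σ p log₂ p ≈ 2.1809 bits.
Huffman merges: 3/50+9/50→6/25; 11/50+23/100→9/20; 6/25+31/100→11/20; 9/20+11/20→1. L = 56/25 ≈ 2.2400.
Efficiency = H/L = 2.1809/2.2400 = 97.4%.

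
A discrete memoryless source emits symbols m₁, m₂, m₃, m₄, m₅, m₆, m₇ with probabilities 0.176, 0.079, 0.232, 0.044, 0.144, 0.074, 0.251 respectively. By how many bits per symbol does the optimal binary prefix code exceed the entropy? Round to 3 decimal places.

0.036 bits

Entropy H = −Σ p log₂ p ≈ 2.5988 bits.
Huffman merges: 11/250+37/500→59/500; 79/1000+59/500→197/1000; 18/125+22/125→8/25; 197/1000+29/125→429/1000; 251/1000+8/25→571/1000; 429/1000+571/1000→1. L = 527/200 ≈ 2.6350.
L − H = 2.6350 − 2.5988 = 0.036 bits.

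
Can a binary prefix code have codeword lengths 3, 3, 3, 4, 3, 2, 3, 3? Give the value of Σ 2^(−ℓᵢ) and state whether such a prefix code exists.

1.0625; no

With common denominator 2^4 = 16: Σ 2^(−ℓᵢ) = 2/16 + 2/16 + 2/16 + 1/16 + 2/16 + 4/16 + 2/16 + 2/16 = 17/16 = 1.0625.
Kraft's inequality requires Σ ≤ 1; here Σ = 1.0625 > 1, so no such prefix code exists.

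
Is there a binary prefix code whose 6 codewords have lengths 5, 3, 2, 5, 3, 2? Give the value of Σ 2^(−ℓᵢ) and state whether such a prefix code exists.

0.8125; yes

With common denominator 2^5 = 32: Σ 2^(−ℓᵢ) = 1/32 + 4/32 + 8/32 + 1/32 + 4/32 + 8/32 = 26/32 = 0.8125.
Kraft's inequality requires Σ ≤ 1; here Σ = 0.8125 ≤ 1, so such a prefix code exists.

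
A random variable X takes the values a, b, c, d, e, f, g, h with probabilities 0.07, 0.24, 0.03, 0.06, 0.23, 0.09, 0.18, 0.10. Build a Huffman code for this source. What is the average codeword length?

2.78 bits/symbol

Repeatedly combine the two least-probable nodes; the expected code length is the sum of the merged weights.
merge 3/100 + 3/50 → 9/100
merge 7/100 + 9/100 → 4/25
merge 9/100 + 1/10 → 19/100
merge 4/25 + 9/50 → 17/50
merge 19/100 + 23/100 → 21/50
merge 6/25 + 17/50 → 29/50
merge 21/50 + 29/50 → 1
L = 9/100 + 4/25 + 19/100 + 17/50 + 21/50 + 29/50 + 1 = 139/50 = 2.78 bits/symbol.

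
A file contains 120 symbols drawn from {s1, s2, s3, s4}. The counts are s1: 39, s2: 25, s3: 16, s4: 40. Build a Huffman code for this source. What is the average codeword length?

Probabilities are the counts divided by 120.
Repeatedly combine the two least-probable nodes; the expected code length is the sum of the merged weights.
merge 2/15 + 5/24 → 41/120
merge 13/40 + 1/3 → 79/120
merge 41/120 + 79/120 → 1
L = 41/120 + 79/120 + 1 = 2 bits/symbol.

2 bits/symbol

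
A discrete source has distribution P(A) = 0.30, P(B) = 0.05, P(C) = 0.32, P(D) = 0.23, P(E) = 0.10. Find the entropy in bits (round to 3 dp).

2.083 bits

H = −Σ pᵢ log₂ pᵢ.
−0.30·log₂(0.30) = 0.5211
−0.05·log₂(0.05) = 0.2161
−0.32·log₂(0.32) = 0.5260
−0.23·log₂(0.23) = 0.4877
−0.10·log₂(0.10) = 0.3322
Sum ≈ 2.0831 → 2.083 bits.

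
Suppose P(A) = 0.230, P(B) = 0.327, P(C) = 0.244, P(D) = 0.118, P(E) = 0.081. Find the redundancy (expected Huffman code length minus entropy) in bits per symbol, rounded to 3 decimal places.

Entropy H = −Σ p log₂ p ≈ 2.1691 bits.
Huffman merges: 81/1000+59/500→199/1000; 199/1000+23/100→429/1000; 61/250+327/1000→571/1000; 429/1000+571/1000→1. L = 2199/1000 ≈ 2.1990.
L − H = 2.1990 − 2.1691 = 0.030 bits.

0.030 bits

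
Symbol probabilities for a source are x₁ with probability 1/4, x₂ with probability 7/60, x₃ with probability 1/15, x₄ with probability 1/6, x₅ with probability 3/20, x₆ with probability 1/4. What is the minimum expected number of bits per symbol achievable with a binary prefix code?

Repeatedly combine the two least-probable nodes; the expected code length is the sum of the merged weights.
merge 1/15 + 7/60 → 11/60
merge 3/20 + 1/6 → 19/60
merge 11/60 + 1/4 → 13/30
merge 1/4 + 19/60 → 17/30
merge 13/30 + 17/30 → 1
L = 11/60 + 19/60 + 13/30 + 17/30 + 1 = 5/2 = 2.5 bits/symbol.

2.5 bits/symbol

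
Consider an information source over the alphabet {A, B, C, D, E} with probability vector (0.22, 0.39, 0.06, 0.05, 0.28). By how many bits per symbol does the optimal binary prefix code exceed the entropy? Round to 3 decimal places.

Entropy H = −Σ p log₂ p ≈ 1.9842 bits.
Huffman merges: 1/20+3/50→11/100; 11/100+11/50→33/100; 7/25+33/100→61/100; 39/100+61/100→1. L = 41/20 ≈ 2.0500.
L − H = 2.0500 − 1.9842 = 0.066 bits.

0.066 bits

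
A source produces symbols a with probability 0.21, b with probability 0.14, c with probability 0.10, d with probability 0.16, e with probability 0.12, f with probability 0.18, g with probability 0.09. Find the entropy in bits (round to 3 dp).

2.750 bits

H = −Σ pᵢ log₂ pᵢ.
−0.21·log₂(0.21) = 0.4728
−0.14·log₂(0.14) = 0.3971
−0.10·log₂(0.10) = 0.3322
−0.16·log₂(0.16) = 0.4230
−0.12·log₂(0.12) = 0.3671
−0.18·log₂(0.18) = 0.4453
−0.09·log₂(0.09) = 0.3127
Sum ≈ 2.7502 → 2.750 bits.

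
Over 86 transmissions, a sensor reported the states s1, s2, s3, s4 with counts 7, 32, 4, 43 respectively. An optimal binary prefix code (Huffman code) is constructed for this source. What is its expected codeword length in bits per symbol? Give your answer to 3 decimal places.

Probabilities are the counts divided by 86.
Repeatedly combine the two least-probable nodes; the expected code length is the sum of the merged weights.
merge 2/43 + 7/86 → 11/86
merge 11/86 + 16/43 → 1/2
merge 1/2 + 1/2 → 1
L = 11/86 + 1/2 + 1 = 70/43 ≈ 1.628 bits/symbol.

1.628 bits/symbol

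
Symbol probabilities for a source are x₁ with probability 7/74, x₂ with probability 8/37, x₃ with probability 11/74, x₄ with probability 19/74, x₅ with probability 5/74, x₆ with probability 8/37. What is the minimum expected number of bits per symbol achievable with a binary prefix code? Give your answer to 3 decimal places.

2.473 bits/symbol

Repeatedly combine the two least-probable nodes; the expected code length is the sum of the merged weights.
merge 5/74 + 7/74 → 6/37
merge 11/74 + 6/37 → 23/74
merge 8/37 + 8/37 → 16/37
merge 19/74 + 23/74 → 21/37
merge 16/37 + 21/37 → 1
L = 6/37 + 23/74 + 16/37 + 21/37 + 1 = 183/74 ≈ 2.473 bits/symbol.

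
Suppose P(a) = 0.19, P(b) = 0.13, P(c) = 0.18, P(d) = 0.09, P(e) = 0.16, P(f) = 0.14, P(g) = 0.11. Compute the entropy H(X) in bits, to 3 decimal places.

H = −Σ pᵢ log₂ pᵢ.
−0.19·log₂(0.19) = 0.4552
−0.13·log₂(0.13) = 0.3826
−0.18·log₂(0.18) = 0.4453
−0.09·log₂(0.09) = 0.3127
−0.16·log₂(0.16) = 0.4230
−0.14·log₂(0.14) = 0.3971
−0.11·log₂(0.11) = 0.3503
Sum ≈ 2.7662 → 2.766 bits.

2.766 bits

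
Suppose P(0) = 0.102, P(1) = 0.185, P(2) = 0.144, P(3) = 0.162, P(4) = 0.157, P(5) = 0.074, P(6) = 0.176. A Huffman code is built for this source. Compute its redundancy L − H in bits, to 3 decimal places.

Entropy H = −Σ p log₂ p ≈ 2.7528 bits.
Huffman merges: 37/500+51/500→22/125; 18/125+157/1000→301/1000; 81/500+22/125→169/500; 22/125+37/200→361/1000; 301/1000+169/500→639/1000; 361/1000+639/1000→1. L = 563/200 ≈ 2.8150.
L − H = 2.8150 − 2.7528 = 0.062 bits.

0.062 bits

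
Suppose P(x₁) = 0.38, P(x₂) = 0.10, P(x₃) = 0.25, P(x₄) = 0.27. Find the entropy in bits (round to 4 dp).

H = −Σ pᵢ log₂ pᵢ.
−0.38·log₂(0.38) = 0.5305
−0.10·log₂(0.10) = 0.3322
−0.25·log₂(0.25) = 0.5000
−0.27·log₂(0.27) = 0.5100
Sum ≈ 1.8727 → 1.8727 bits.

1.8727 bits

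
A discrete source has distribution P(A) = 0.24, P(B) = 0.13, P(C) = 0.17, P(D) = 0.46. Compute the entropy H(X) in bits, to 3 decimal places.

1.827 bits

H = −Σ pᵢ log₂ pᵢ.
−0.24·log₂(0.24) = 0.4941
−0.13·log₂(0.13) = 0.3826
−0.17·log₂(0.17) = 0.4346
−0.46·log₂(0.46) = 0.5153
Sum ≈ 1.8267 → 1.827 bits.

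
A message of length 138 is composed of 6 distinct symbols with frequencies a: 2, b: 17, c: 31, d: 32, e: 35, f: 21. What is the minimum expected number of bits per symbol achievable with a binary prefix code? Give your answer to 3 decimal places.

Probabilities are the counts divided by 138.
Repeatedly combine the two least-probable nodes; the expected code length is the sum of the merged weights.
merge 1/69 + 17/138 → 19/138
merge 19/138 + 7/46 → 20/69
merge 31/138 + 16/69 → 21/46
merge 35/138 + 20/69 → 25/46
merge 21/46 + 25/46 → 1
L = 19/138 + 20/69 + 21/46 + 25/46 + 1 = 335/138 ≈ 2.428 bits/symbol.

2.428 bits/symbol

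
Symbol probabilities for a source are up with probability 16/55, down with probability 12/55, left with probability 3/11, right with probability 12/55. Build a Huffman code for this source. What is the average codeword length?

2 bits/symbol

Repeatedly combine the two least-probable nodes; the expected code length is the sum of the merged weights.
merge 12/55 + 12/55 → 24/55
merge 3/11 + 16/55 → 31/55
merge 24/55 + 31/55 → 1
L = 24/55 + 31/55 + 1 = 2 bits/symbol.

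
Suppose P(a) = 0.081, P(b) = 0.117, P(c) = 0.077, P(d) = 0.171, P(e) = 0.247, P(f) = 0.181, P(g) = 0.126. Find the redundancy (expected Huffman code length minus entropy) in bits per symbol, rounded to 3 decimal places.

0.032 bits

Entropy H = −Σ p log₂ p ≈ 2.6976 bits.
Huffman merges: 77/1000+81/1000→79/500; 117/1000+63/500→243/1000; 79/500+171/1000→329/1000; 181/1000+243/1000→53/125; 247/1000+329/1000→72/125; 53/125+72/125→1. L = 273/100 ≈ 2.7300.
L − H = 2.7300 − 2.6976 = 0.032 bits.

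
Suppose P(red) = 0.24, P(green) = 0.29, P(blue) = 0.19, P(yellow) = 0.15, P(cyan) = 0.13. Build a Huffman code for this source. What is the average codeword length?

Repeatedly combine the two least-probable nodes; the expected code length is the sum of the merged weights.
merge 13/100 + 3/20 → 7/25
merge 19/100 + 6/25 → 43/100
merge 7/25 + 29/100 → 57/100
merge 43/100 + 57/100 → 1
L = 7/25 + 43/100 + 57/100 + 1 = 57/25 = 2.28 bits/symbol.

2.28 bits/symbol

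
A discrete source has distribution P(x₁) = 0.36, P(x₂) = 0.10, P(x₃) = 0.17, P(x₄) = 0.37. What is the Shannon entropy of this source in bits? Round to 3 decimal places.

1.828 bits

H = −Σ pᵢ log₂ pᵢ.
−0.36·log₂(0.36) = 0.5306
−0.10·log₂(0.10) = 0.3322
−0.17·log₂(0.17) = 0.4346
−0.37·log₂(0.37) = 0.5307
Sum ≈ 1.8281 → 1.828 bits.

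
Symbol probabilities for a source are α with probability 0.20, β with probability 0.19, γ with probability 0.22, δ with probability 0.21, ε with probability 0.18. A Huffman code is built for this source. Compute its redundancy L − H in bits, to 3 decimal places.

0.052 bits

Entropy H = −Σ p log₂ p ≈ 2.3183 bits.
Huffman merges: 9/50+19/100→37/100; 1/5+21/100→41/100; 11/50+37/100→59/100; 41/100+59/100→1. L = 237/100 ≈ 2.3700.
L − H = 2.3700 − 2.3183 = 0.052 bits.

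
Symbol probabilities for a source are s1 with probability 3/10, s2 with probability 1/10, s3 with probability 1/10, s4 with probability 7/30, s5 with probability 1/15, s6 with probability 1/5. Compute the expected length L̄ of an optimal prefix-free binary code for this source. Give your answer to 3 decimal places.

Repeatedly combine the two least-probable nodes; the expected code length is the sum of the merged weights.
merge 1/15 + 1/10 → 1/6
merge 1/10 + 1/6 → 4/15
merge 1/5 + 7/30 → 13/30
merge 4/15 + 3/10 → 17/30
merge 13/30 + 17/30 → 1
L = 1/6 + 4/15 + 13/30 + 17/30 + 1 = 73/30 ≈ 2.433 bits/symbol.

2.433 bits/symbol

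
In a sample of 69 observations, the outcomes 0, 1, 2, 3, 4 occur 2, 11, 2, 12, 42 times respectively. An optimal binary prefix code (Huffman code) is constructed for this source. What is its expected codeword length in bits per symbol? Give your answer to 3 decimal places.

Probabilities are the counts divided by 69.
Repeatedly combine the two least-probable nodes; the expected code length is the sum of the merged weights.
merge 2/69 + 2/69 → 4/69
merge 4/69 + 11/69 → 5/23
merge 4/23 + 5/23 → 9/23
merge 9/23 + 14/23 → 1
L = 4/69 + 5/23 + 9/23 + 1 = 5/3 ≈ 1.667 bits/symbol.

1.667 bits/symbol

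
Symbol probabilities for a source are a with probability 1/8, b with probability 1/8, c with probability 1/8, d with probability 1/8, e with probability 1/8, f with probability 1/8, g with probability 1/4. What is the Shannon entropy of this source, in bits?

Each probability is a power of 1/2, so log₂(1/p) is an integer.
H = Σ p·log₂(1/p) = 1/8·3 + 1/8·3 + 1/8·3 + 1/8·3 + 1/8·3 + 1/8·3 + 1/4·2 = 2.75 bits.

2.75 bits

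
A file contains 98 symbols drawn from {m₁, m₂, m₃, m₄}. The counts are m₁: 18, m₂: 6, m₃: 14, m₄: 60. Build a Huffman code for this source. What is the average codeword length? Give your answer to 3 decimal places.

1.592 bits/symbol

Probabilities are the counts divided by 98.
Repeatedly combine the two least-probable nodes; the expected code length is the sum of the merged weights.
merge 3/49 + 1/7 → 10/49
merge 9/49 + 10/49 → 19/49
merge 19/49 + 30/49 → 1
L = 10/49 + 19/49 + 1 = 78/49 ≈ 1.592 bits/symbol.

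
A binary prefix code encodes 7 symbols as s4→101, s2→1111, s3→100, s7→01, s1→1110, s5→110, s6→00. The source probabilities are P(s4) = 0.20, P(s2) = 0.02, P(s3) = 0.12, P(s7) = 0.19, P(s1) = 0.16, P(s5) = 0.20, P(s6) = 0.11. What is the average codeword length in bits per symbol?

L̄ = Σ pᵢ·ℓᵢ = 0.20·3 + 0.02·4 + 0.12·3 + 0.19·2 + 0.16·4 + 0.20·3 + 0.11·2 = 2.88 bits/symbol.

2.88 bits/symbol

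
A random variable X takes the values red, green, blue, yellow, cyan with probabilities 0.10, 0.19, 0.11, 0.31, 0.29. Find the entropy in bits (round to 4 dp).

2.1794 bits

H = −Σ pᵢ log₂ pᵢ.
−0.10·log₂(0.10) = 0.3322
−0.19·log₂(0.19) = 0.4552
−0.11·log₂(0.11) = 0.3503
−0.31·log₂(0.31) = 0.5238
−0.29·log₂(0.29) = 0.5179
Sum ≈ 2.1794 → 2.1794 bits.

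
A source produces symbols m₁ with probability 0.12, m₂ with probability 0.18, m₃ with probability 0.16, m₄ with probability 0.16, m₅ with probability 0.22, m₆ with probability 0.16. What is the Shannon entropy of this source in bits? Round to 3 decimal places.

H = −Σ pᵢ log₂ pᵢ.
−0.12·log₂(0.12) = 0.3671
−0.18·log₂(0.18) = 0.4453
−0.16·log₂(0.16) = 0.4230
−0.16·log₂(0.16) = 0.4230
−0.22·log₂(0.22) = 0.4806
−0.16·log₂(0.16) = 0.4230
Sum ≈ 2.5620 → 2.562 bits.

2.562 bits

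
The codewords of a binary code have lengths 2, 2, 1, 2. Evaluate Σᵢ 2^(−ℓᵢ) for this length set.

With common denominator 2^2 = 4: Σ 2^(−ℓᵢ) = 1/4 + 1/4 + 2/4 + 1/4 = 5/4 = 1.25.

1.25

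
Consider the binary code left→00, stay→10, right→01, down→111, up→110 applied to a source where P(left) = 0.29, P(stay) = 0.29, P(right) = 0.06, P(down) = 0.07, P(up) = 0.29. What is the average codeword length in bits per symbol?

L̄ = Σ pᵢ·ℓᵢ = 0.29·2 + 0.29·2 + 0.06·2 + 0.07·3 + 0.29·3 = 2.36 bits/symbol.

2.36 bits/symbol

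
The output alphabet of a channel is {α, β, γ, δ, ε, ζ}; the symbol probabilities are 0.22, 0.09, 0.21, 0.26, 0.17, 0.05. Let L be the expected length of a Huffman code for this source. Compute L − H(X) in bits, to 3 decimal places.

0.028 bits

Entropy H = −Σ p log₂ p ≈ 2.4220 bits.
Huffman merges: 1/20+9/100→7/50; 7/50+17/100→31/100; 21/100+11/50→43/100; 13/50+31/100→57/100; 43/100+57/100→1. L = 49/20 ≈ 2.4500.
L − H = 2.4500 − 2.4220 = 0.028 bits.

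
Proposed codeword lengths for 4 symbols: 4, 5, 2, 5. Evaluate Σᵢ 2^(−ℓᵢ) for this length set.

With common denominator 2^5 = 32: Σ 2^(−ℓᵢ) = 2/32 + 1/32 + 8/32 + 1/32 = 12/32 = 0.375.

0.375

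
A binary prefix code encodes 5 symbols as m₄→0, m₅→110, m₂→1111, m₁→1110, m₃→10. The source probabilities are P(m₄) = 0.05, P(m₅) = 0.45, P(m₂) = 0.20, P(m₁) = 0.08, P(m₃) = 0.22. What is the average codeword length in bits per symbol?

2.96 bits/symbol

L̄ = Σ pᵢ·ℓᵢ = 0.05·1 + 0.45·3 + 0.20·4 + 0.08·4 + 0.22·2 = 2.96 bits/symbol.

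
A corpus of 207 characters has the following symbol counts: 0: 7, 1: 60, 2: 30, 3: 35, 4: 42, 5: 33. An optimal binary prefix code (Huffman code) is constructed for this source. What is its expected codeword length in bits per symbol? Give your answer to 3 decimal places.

Probabilities are the counts divided by 207.
Repeatedly combine the two least-probable nodes; the expected code length is the sum of the merged weights.
merge 7/207 + 10/69 → 37/207
merge 11/69 + 35/207 → 68/207
merge 37/207 + 14/69 → 79/207
merge 20/69 + 68/207 → 128/207
merge 79/207 + 128/207 → 1
L = 37/207 + 68/207 + 79/207 + 128/207 + 1 = 173/69 ≈ 2.507 bits/symbol.

2.507 bits/symbol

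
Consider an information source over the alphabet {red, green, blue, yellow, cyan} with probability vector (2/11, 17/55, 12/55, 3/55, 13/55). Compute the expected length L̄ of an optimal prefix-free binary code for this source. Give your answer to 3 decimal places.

Repeatedly combine the two least-probable nodes; the expected code length is the sum of the merged weights.
merge 3/55 + 2/11 → 13/55
merge 12/55 + 13/55 → 5/11
merge 13/55 + 17/55 → 6/11
merge 5/11 + 6/11 → 1
L = 13/55 + 5/11 + 6/11 + 1 = 123/55 ≈ 2.236 bits/symbol.

2.236 bits/symbol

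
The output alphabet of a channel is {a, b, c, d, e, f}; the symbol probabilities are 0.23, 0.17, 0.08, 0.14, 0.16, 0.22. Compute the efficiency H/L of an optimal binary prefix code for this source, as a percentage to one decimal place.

98.6%

Entropy H = −Σ p log₂ p ≈ 2.5145 bits.
Huffman merges: 2/25+7/50→11/50; 4/25+17/100→33/100; 11/50+11/50→11/25; 23/100+33/100→14/25; 11/25+14/25→1. L = 51/20 ≈ 2.5500.
Efficiency = H/L = 2.5145/2.5500 = 98.6%.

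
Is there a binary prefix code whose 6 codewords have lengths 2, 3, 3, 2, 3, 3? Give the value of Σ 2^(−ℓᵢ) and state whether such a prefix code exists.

1; yes

With common denominator 2^3 = 8: Σ 2^(−ℓᵢ) = 2/8 + 1/8 + 1/8 + 2/8 + 1/8 + 1/8 = 8/8 = 1.
Kraft's inequality requires Σ ≤ 1; here Σ = 1 ≤ 1, so such a prefix code exists.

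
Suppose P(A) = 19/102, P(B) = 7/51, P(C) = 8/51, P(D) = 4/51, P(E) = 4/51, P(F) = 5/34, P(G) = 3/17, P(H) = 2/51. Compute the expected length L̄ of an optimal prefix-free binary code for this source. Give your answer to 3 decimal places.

Repeatedly combine the two least-probable nodes; the expected code length is the sum of the merged weights.
merge 2/51 + 4/51 → 2/17
merge 4/51 + 2/17 → 10/51
merge 7/51 + 5/34 → 29/102
merge 8/51 + 3/17 → 1/3
merge 19/102 + 10/51 → 13/34
merge 29/102 + 1/3 → 21/34
merge 13/34 + 21/34 → 1
L = 2/17 + 10/51 + 29/102 + 1/3 + 13/34 + 21/34 + 1 = 299/102 ≈ 2.931 bits/symbol.

2.931 bits/symbol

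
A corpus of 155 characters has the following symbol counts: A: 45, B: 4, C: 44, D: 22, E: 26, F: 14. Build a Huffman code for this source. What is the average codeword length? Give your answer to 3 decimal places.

2.374 bits/symbol

Probabilities are the counts divided by 155.
Repeatedly combine the two least-probable nodes; the expected code length is the sum of the merged weights.
merge 4/155 + 14/155 → 18/155
merge 18/155 + 22/155 → 8/31
merge 26/155 + 8/31 → 66/155
merge 44/155 + 9/31 → 89/155
merge 66/155 + 89/155 → 1
L = 18/155 + 8/31 + 66/155 + 89/155 + 1 = 368/155 ≈ 2.374 bits/symbol.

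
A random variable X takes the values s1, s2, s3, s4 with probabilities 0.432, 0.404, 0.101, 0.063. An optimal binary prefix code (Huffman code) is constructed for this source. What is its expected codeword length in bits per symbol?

Repeatedly combine the two least-probable nodes; the expected code length is the sum of the merged weights.
merge 63/1000 + 101/1000 → 41/250
merge 41/250 + 101/250 → 71/125
merge 54/125 + 71/125 → 1
L = 41/250 + 71/125 + 1 = 433/250 = 1.732 bits/symbol.

1.732 bits/symbol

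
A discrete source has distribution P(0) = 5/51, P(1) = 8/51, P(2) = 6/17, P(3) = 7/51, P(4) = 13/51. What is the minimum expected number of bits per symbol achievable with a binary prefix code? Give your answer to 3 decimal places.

2.235 bits/symbol

Repeatedly combine the two least-probable nodes; the expected code length is the sum of the merged weights.
merge 5/51 + 7/51 → 4/17
merge 8/51 + 4/17 → 20/51
merge 13/51 + 6/17 → 31/51
merge 20/51 + 31/51 → 1
L = 4/17 + 20/51 + 31/51 + 1 = 38/17 ≈ 2.235 bits/symbol.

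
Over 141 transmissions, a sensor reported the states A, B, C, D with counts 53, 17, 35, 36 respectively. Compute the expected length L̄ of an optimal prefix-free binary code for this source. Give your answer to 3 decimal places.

1.993 bits/symbol

Probabilities are the counts divided by 141.
Repeatedly combine the two least-probable nodes; the expected code length is the sum of the merged weights.
merge 17/141 + 35/141 → 52/141
merge 12/47 + 52/141 → 88/141
merge 53/141 + 88/141 → 1
L = 52/141 + 88/141 + 1 = 281/141 ≈ 1.993 bits/symbol.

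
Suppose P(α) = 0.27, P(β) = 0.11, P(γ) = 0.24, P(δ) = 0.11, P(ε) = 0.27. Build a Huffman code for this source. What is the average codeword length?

2.22 bits/symbol

Repeatedly combine the two least-probable nodes; the expected code length is the sum of the merged weights.
merge 11/100 + 11/100 → 11/50
merge 11/50 + 6/25 → 23/50
merge 27/100 + 27/100 → 27/50
merge 23/50 + 27/50 → 1
L = 11/50 + 23/50 + 27/50 + 1 = 111/50 = 2.22 bits/symbol.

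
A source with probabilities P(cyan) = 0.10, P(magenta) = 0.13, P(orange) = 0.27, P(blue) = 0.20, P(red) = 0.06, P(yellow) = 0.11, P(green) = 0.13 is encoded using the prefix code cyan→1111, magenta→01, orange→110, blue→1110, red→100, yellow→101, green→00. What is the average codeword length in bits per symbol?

L̄ = Σ pᵢ·ℓᵢ = 0.10·4 + 0.13·2 + 0.27·3 + 0.20·4 + 0.06·3 + 0.11·3 + 0.13·2 = 3.04 bits/symbol.

3.04 bits/symbol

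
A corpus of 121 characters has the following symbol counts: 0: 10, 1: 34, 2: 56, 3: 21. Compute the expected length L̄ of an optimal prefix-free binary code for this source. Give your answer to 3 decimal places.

Probabilities are the counts divided by 121.
Repeatedly combine the two least-probable nodes; the expected code length is the sum of the merged weights.
merge 10/121 + 21/121 → 31/121
merge 31/121 + 34/121 → 65/121
merge 56/121 + 65/121 → 1
L = 31/121 + 65/121 + 1 = 217/121 ≈ 1.793 bits/symbol.

1.793 bits/symbol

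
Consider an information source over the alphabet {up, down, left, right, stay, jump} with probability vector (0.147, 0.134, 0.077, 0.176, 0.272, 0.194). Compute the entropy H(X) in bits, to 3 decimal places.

2.491 bits

H = −Σ pᵢ log₂ pᵢ.
−0.147·log₂(0.147) = 0.4066
−0.134·log₂(0.134) = 0.3886
−0.077·log₂(0.077) = 0.2848
−0.176·log₂(0.176) = 0.4411
−0.272·log₂(0.272) = 0.5109
−0.194·log₂(0.194) = 0.4590
Sum ≈ 2.4910 → 2.491 bits.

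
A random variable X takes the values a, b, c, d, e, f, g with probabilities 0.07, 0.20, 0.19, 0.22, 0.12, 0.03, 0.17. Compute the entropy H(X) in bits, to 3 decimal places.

H = −Σ pᵢ log₂ pᵢ.
−0.07·log₂(0.07) = 0.2686
−0.20·log₂(0.20) = 0.4644
−0.19·log₂(0.19) = 0.4552
−0.22·log₂(0.22) = 0.4806
−0.12·log₂(0.12) = 0.3671
−0.03·log₂(0.03) = 0.1518
−0.17·log₂(0.17) = 0.4346
Sum ≈ 2.6222 → 2.622 bits.

2.622 bits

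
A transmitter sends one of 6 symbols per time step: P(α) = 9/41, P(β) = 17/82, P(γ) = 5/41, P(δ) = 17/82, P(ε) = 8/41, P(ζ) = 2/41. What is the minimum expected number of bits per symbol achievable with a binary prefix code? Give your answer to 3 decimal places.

Repeatedly combine the two least-probable nodes; the expected code length is the sum of the merged weights.
merge 2/41 + 5/41 → 7/41
merge 7/41 + 8/41 → 15/41
merge 17/82 + 17/82 → 17/41
merge 9/41 + 15/41 → 24/41
merge 17/41 + 24/41 → 1
L = 7/41 + 15/41 + 17/41 + 24/41 + 1 = 104/41 ≈ 2.537 bits/symbol.

2.537 bits/symbol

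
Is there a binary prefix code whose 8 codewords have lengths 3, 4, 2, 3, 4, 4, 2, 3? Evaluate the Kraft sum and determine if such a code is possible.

1.0625; no

With common denominator 2^4 = 16: Σ 2^(−ℓᵢ) = 2/16 + 1/16 + 4/16 + 2/16 + 1/16 + 1/16 + 4/16 + 2/16 = 17/16 = 1.0625.
Kraft's inequality requires Σ ≤ 1; here Σ = 1.0625 > 1, so no such prefix code exists.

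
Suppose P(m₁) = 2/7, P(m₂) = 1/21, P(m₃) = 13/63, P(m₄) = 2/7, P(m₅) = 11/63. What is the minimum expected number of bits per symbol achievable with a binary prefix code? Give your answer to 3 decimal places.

2.222 bits/symbol

Repeatedly combine the two least-probable nodes; the expected code length is the sum of the merged weights.
merge 1/21 + 11/63 → 2/9
merge 13/63 + 2/9 → 3/7
merge 2/7 + 2/7 → 4/7
merge 3/7 + 4/7 → 1
L = 2/9 + 3/7 + 4/7 + 1 = 20/9 ≈ 2.222 bits/symbol.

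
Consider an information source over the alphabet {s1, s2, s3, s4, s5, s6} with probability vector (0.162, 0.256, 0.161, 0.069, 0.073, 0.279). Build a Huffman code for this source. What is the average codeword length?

Repeatedly combine the two least-probable nodes; the expected code length is the sum of the merged weights.
merge 69/1000 + 73/1000 → 71/500
merge 71/500 + 161/1000 → 303/1000
merge 81/500 + 32/125 → 209/500
merge 279/1000 + 303/1000 → 291/500
merge 209/500 + 291/500 → 1
L = 71/500 + 303/1000 + 209/500 + 291/500 + 1 = 489/200 = 2.445 bits/symbol.

2.445 bits/symbol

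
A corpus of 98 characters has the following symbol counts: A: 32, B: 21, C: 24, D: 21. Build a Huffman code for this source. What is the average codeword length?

2 bits/symbol

Probabilities are the counts divided by 98.
Repeatedly combine the two least-probable nodes; the expected code length is the sum of the merged weights.
merge 3/14 + 3/14 → 3/7
merge 12/49 + 16/49 → 4/7
merge 3/7 + 4/7 → 1
L = 3/7 + 4/7 + 1 = 2 bits/symbol.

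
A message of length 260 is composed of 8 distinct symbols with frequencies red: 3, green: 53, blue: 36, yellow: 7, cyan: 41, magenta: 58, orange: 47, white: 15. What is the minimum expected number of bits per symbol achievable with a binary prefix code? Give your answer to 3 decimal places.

2.708 bits/symbol

Probabilities are the counts divided by 260.
Repeatedly combine the two least-probable nodes; the expected code length is the sum of the merged weights.
merge 3/260 + 7/260 → 1/26
merge 1/26 + 3/52 → 5/52
merge 5/52 + 9/65 → 61/260
merge 41/260 + 47/260 → 22/65
merge 53/260 + 29/130 → 111/260
merge 61/260 + 22/65 → 149/260
merge 111/260 + 149/260 → 1
L = 1/26 + 5/52 + 61/260 + 22/65 + 111/260 + 149/260 + 1 = 176/65 ≈ 2.708 bits/symbol.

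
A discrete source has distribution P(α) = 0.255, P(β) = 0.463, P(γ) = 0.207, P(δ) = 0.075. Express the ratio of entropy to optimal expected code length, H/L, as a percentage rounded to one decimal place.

Entropy H = −Σ p log₂ p ≈ 1.7677 bits.
Huffman merges: 3/40+207/1000→141/500; 51/200+141/500→537/1000; 463/1000+537/1000→1. L = 1819/1000 ≈ 1.8190.
Efficiency = H/L = 1.7677/1.8190 = 97.2%.

97.2%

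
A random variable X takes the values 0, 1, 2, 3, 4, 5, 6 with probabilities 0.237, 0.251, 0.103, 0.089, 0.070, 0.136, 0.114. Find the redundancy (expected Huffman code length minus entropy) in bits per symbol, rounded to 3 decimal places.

0.013 bits

Entropy H = −Σ p log₂ p ≈ 2.6584 bits.
Huffman merges: 7/100+89/1000→159/1000; 103/1000+57/500→217/1000; 17/125+159/1000→59/200; 217/1000+237/1000→227/500; 251/1000+59/200→273/500; 227/500+273/500→1. L = 2671/1000 ≈ 2.6710.
L − H = 2.6710 − 2.6584 = 0.013 bits.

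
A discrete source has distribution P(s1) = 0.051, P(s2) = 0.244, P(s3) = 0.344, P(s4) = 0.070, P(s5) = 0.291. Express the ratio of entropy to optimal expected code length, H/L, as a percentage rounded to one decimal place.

95.8%

Entropy H = −Σ p log₂ p ≈ 2.0319 bits.
Huffman merges: 51/1000+7/100→121/1000; 121/1000+61/250→73/200; 291/1000+43/125→127/200; 73/200+127/200→1. L = 2121/1000 ≈ 2.1210.
Efficiency = H/L = 2.0319/2.1210 = 95.8%.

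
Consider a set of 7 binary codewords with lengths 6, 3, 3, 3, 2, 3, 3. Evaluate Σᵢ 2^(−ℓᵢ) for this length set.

0.890625

With common denominator 2^6 = 64: Σ 2^(−ℓᵢ) = 1/64 + 8/64 + 8/64 + 8/64 + 16/64 + 8/64 + 8/64 = 57/64 = 0.890625.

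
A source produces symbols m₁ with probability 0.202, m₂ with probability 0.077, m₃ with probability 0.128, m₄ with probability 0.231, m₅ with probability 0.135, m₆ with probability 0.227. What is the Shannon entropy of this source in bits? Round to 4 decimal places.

H = −Σ pᵢ log₂ pᵢ.
−0.202·log₂(0.202) = 0.4661
−0.077·log₂(0.077) = 0.2848
−0.128·log₂(0.128) = 0.3796
−0.231·log₂(0.231) = 0.4883
−0.135·log₂(0.135) = 0.3900
−0.227·log₂(0.227) = 0.4856
Sum ≈ 2.4945 → 2.4945 bits.

2.4945 bits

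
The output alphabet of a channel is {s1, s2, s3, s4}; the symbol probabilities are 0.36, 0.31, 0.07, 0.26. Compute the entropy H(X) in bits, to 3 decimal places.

1.828 bits

H = −Σ pᵢ log₂ pᵢ.
−0.36·log₂(0.36) = 0.5306
−0.31·log₂(0.31) = 0.5238
−0.07·log₂(0.07) = 0.2686
−0.26·log₂(0.26) = 0.5053
Sum ≈ 1.8283 → 1.828 bits.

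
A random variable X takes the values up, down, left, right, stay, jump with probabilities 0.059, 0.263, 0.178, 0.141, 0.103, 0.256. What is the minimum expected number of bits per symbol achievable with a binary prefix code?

Repeatedly combine the two least-probable nodes; the expected code length is the sum of the merged weights.
merge 59/1000 + 103/1000 → 81/500
merge 141/1000 + 81/500 → 303/1000
merge 89/500 + 32/125 → 217/500
merge 263/1000 + 303/1000 → 283/500
merge 217/500 + 283/500 → 1
L = 81/500 + 303/1000 + 217/500 + 283/500 + 1 = 493/200 = 2.465 bits/symbol.

2.465 bits/symbol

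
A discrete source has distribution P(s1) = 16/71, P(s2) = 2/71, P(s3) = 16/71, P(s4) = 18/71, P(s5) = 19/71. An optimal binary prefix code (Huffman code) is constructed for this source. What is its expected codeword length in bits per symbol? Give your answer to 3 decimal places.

2.254 bits/symbol

Repeatedly combine the two least-probable nodes; the expected code length is the sum of the merged weights.
merge 2/71 + 16/71 → 18/71
merge 16/71 + 18/71 → 34/71
merge 18/71 + 19/71 → 37/71
merge 34/71 + 37/71 → 1
L = 18/71 + 34/71 + 37/71 + 1 = 160/71 ≈ 2.254 bits/symbol.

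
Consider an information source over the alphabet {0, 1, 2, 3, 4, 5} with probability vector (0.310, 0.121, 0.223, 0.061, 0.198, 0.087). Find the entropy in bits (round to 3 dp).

H = −Σ pᵢ log₂ pᵢ.
−0.310·log₂(0.310) = 0.5238
−0.121·log₂(0.121) = 0.3687
−0.223·log₂(0.223) = 0.4828
−0.061·log₂(0.061) = 0.2461
−0.198·log₂(0.198) = 0.4626
−0.087·log₂(0.087) = 0.3065
Sum ≈ 2.3905 → 2.390 bits.

2.390 bits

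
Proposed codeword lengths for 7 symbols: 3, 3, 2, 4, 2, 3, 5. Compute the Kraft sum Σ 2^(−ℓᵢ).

With common denominator 2^5 = 32: Σ 2^(−ℓᵢ) = 4/32 + 4/32 + 8/32 + 2/32 + 8/32 + 4/32 + 1/32 = 31/32 = 0.96875.

0.96875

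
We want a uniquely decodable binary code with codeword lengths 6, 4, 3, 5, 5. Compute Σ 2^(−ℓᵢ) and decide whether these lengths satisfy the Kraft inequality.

0.265625; yes

With common denominator 2^6 = 64: Σ 2^(−ℓᵢ) = 1/64 + 4/64 + 8/64 + 2/64 + 2/64 = 17/64 = 0.265625.
Kraft's inequality requires Σ ≤ 1; here Σ = 0.265625 ≤ 1, so such a prefix code exists.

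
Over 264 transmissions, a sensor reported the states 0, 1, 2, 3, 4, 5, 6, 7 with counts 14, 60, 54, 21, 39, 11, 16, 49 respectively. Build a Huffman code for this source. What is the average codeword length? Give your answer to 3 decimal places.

2.803 bits/symbol

Probabilities are the counts divided by 264.
Repeatedly combine the two least-probable nodes; the expected code length is the sum of the merged weights.
merge 1/24 + 7/132 → 25/264
merge 2/33 + 7/88 → 37/264
merge 25/264 + 37/264 → 31/132
merge 13/88 + 49/264 → 1/3
merge 9/44 + 5/22 → 19/44
merge 31/132 + 1/3 → 25/44
merge 19/44 + 25/44 → 1
L = 25/264 + 37/264 + 31/132 + 1/3 + 19/44 + 25/44 + 1 = 185/66 ≈ 2.803 bits/symbol.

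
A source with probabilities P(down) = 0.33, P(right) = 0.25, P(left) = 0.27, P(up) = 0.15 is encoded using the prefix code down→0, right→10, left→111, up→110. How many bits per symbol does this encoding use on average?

2.09 bits/symbol

L̄ = Σ pᵢ·ℓᵢ = 0.33·1 + 0.25·2 + 0.27·3 + 0.15·3 = 2.09 bits/symbol.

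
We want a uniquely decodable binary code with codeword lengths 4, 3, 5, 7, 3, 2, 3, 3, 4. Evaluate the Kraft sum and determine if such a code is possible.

With common denominator 2^7 = 128: Σ 2^(−ℓᵢ) = 8/128 + 16/128 + 4/128 + 1/128 + 16/128 + 32/128 + 16/128 + 16/128 + 8/128 = 117/128 = 0.9140625.
Kraft's inequality requires Σ ≤ 1; here Σ = 0.9140625 ≤ 1, so such a prefix code exists.

0.9140625; yes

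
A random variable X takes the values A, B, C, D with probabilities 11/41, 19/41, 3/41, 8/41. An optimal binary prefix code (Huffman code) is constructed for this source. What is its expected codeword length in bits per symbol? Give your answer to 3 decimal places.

1.805 bits/symbol

Repeatedly combine the two least-probable nodes; the expected code length is the sum of the merged weights.
merge 3/41 + 8/41 → 11/41
merge 11/41 + 11/41 → 22/41
merge 19/41 + 22/41 → 1
L = 11/41 + 22/41 + 1 = 74/41 ≈ 1.805 bits/symbol.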